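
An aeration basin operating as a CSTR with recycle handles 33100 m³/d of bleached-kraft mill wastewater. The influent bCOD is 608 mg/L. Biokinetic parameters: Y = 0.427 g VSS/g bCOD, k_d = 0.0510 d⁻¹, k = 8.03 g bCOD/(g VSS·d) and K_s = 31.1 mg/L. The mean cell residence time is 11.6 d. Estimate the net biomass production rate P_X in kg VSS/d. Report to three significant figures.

From the Monod/SRT balance for a CMAS, S = K_s·(1+k_d θ_c)/[θ_c·(Y k − k_d) − 1] = 31.1 × (1 + 0.0510 × 11.6) / [11.6 × (0.427 × 8.03 − 0.0510) − 1] = 49.50 / 38.18 = 1.296 mg/L.
Correct the yield for decay: Y_obs = Y/(1 + k_d θ_c) = 0.427 / (1 + 0.0510 × 11.6) = 0.427 / 1.592 = 0.2683.
Mass of bCOD removed per day: Q(S₀ − S) = 33100 × 606.7 g/m³ = 20082 kg/d.
Biomass produced: P_X = Y_obs·Q·ΔS = 0.2683 × 20082 ≈ 5388 kg VSS/d.

P_X ≈ 5390 kg VSS/d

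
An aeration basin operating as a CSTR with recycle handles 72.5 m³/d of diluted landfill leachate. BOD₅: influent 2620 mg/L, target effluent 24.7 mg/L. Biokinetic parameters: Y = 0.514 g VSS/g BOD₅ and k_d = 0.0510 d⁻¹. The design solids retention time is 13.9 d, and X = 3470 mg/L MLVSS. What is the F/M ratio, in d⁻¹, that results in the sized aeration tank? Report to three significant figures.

F/M ≈ 0.241 d⁻¹

Steady-state biomass mass balance: V·X·(1 + k_d·θ_c) = Y·Q·(S₀ − S)·θ_c, so V = 0.514 × 72.5 × (2620 − 24.7) × 13.9 / [3470 × (1 + 0.0510 × 13.9)] = 1.34×10^6 / 5930 = 226.7 m³.
F/M = Q·S₀ / (V·X) = 72.5 × 2620 / (226.7 × 3470) = 0.2415 g BOD₅·(g VSS·d)⁻¹.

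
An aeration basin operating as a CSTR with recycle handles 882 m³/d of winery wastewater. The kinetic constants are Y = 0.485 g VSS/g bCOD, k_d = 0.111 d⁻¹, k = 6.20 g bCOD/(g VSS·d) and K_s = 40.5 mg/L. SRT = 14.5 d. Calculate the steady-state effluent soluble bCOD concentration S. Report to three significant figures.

S ≈ 2.58 mg/L

For a completely mixed reactor with recycle the Lawrence–McCarty relation gives S = K_s·(1 + k_d·θ_c) / [θ_c·(Y·k − k_d) − 1] = 40.5 × (1 + 0.111 × 14.5) / [14.5 × (0.485 × 6.20 − 0.111) − 1] = 105.7 / 40.99 = 2.578 mg/L.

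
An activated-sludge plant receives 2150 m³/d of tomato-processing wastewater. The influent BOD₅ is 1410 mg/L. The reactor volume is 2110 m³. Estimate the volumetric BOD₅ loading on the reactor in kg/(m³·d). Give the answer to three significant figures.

Applied BOD₅ load per unit volume = Q·S₀/V = (2150 × 1410/1000)/2110 = 1.437 kg BOD₅·m⁻³·d⁻¹.

L_v ≈ 1.44 kg BOD₅/(m³·d)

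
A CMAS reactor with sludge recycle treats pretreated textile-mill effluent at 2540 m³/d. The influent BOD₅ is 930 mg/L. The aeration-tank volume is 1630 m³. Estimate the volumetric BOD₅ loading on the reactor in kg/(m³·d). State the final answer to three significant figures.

Applied BOD₅ load per unit volume = Q·S₀/V = (2540 × 930/1000)/1630 = 1.449 kg BOD₅·m⁻³·d⁻¹.

L_v ≈ 1.45 kg BOD₅/(m³·d)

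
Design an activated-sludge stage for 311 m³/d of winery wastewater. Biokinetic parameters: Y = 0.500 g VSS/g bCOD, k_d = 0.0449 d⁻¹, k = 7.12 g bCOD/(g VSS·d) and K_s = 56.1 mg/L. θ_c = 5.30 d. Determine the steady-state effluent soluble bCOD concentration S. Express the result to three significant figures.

S ≈ 3.94 mg/L

From the Monod/SRT balance for a CMAS, S = K_s·(1+k_d θ_c)/[θ_c·(Y k − k_d) − 1] = 56.1 × (1 + 0.0449 × 5.30) / [5.30 × (0.500 × 7.12 − 0.0449) − 1] = 69.45 / 17.63 = 3.939 mg/L.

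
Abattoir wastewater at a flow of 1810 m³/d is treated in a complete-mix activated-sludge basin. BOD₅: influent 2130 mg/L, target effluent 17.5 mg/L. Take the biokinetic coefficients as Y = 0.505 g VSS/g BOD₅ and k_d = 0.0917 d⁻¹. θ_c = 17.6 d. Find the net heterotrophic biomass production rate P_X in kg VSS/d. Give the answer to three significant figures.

Y_obs = Y / (1 + k_d θ_c) = 0.505 / (1 + 0.0917 × 17.6) = 0.505 / 2.614 = 0.1932.
Q·(S₀ − S) = 1810 × (2130 − 17.5) × 10⁻³ = 3824 kg/d removed.
Biomass produced: P_X = Y_obs·Q·ΔS = 0.1932 × 3824 ≈ 738.7 kg VSS/d.

P_X ≈ 739 kg VSS/d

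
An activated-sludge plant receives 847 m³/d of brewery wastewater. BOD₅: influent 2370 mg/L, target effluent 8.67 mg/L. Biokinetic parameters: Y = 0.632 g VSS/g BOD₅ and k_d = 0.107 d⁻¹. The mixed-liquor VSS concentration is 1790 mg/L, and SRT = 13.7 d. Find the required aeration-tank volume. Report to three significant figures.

V ≈ 3920 m³

From the SRT design equation V = Y Q (S₀−S) θ_c / [X (1 + k_d θ_c)] = 0.632 × 847 × (2370 − 8.67) × 13.7 / [1790 × (1 + 0.107 × 13.7)] = 1.73×10^7 / 4414 = 3923 m³.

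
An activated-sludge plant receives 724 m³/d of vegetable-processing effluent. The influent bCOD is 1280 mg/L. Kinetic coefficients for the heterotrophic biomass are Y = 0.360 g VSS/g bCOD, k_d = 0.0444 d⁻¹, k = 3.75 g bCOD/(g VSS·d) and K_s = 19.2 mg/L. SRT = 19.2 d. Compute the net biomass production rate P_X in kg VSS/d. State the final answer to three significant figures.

P_X ≈ 180 kg VSS/d

For a completely mixed reactor with recycle the Lawrence–McCarty relation gives S = K_s·(1 + k_d·θ_c) / [θ_c·(Y·k − k_d) − 1] = 19.2 × (1 + 0.0444 × 19.2) / [19.2 × (0.360 × 3.75 − 0.0444) − 1] = 35.57 / 24.07 = 1.478 mg/L.
The observed yield is Y_obs = Y/(1 + k_d·θ_c) = 0.360 / (1 + 0.0444 × 19.2) = 0.360 / 1.852 = 0.1943 g VSS per g bCOD removed.
ΔS = 1280 − 1.48 = 1279 mg/L, so the substrate removal rate is 724 × 1279/1000 = 925.6 kg bCOD/d.
So the net sludge growth is P_X = 0.1943 × 925.6 = 179.9 kg VSS/d.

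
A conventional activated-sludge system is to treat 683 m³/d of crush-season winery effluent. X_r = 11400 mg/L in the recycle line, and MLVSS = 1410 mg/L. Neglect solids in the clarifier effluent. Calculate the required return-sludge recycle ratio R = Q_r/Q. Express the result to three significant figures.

Solids balance on the clarifier gives (1+R)X = R·X_r, so R = X/(X_r − X) = 1410 / (11400 − 1410) = 0.1411.

R ≈ 0.141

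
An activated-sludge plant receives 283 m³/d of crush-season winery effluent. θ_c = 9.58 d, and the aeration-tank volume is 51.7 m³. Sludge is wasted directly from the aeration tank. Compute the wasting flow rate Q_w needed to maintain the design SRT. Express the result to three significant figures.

Q_w ≈ 5.40 m³/d

For wasting at MLVSS concentration, Q_w = V/θ_c = 51.70/9.58 = 5.397 m³/d.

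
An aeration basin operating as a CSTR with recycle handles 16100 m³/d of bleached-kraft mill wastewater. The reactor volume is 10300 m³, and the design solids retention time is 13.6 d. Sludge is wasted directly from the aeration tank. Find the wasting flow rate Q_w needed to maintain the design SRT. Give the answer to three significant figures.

With mixed-liquor wasting, θ_c = V/Q_w, so Q_w = V/θ_c = 10300/13.6 = 757.4 m³/d.

Q_w ≈ 757 m³/d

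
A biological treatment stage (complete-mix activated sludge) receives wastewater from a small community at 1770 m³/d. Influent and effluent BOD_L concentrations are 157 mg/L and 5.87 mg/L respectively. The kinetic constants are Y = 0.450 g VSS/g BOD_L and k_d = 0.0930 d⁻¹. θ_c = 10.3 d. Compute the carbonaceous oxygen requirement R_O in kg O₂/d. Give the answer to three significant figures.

R_O ≈ 180 kg O₂/d

Observed yield with endogenous decay: Y_obs = Y / (1 + k_d·θ_c) = 0.450 / (1 + 0.0930 × 10.3) = 0.450 / 1.958 = 0.2298 g VSS/g BOD_L.
ΔS = 157 − 5.87 = 151.1 mg/L, so the substrate removal rate is 1770 × 151.1/1000 = 267.5 kg BOD_L/d.
P_X = Y_obs·Q·(S₀ − S) = 0.2298 × 267.5 = 61.48 kg VSS/d.
R_O = Q·ΔS − 1.42 P_X = 267.5 − 87.30 = 180.2 kg O₂/d.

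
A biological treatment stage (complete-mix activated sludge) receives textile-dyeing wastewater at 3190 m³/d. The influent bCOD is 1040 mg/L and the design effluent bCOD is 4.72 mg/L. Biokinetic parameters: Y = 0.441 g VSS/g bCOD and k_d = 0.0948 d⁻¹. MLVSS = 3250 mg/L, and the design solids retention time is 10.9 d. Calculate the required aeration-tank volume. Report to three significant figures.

From the SRT design equation V = Y Q (S₀−S) θ_c / [X (1 + k_d θ_c)] = 0.441 × 3190 × (1040 − 4.72) × 10.9 / [3250 × (1 + 0.0948 × 10.9)] = 1.59×10^7 / 6608 = 2402 m³.

V ≈ 2400 m³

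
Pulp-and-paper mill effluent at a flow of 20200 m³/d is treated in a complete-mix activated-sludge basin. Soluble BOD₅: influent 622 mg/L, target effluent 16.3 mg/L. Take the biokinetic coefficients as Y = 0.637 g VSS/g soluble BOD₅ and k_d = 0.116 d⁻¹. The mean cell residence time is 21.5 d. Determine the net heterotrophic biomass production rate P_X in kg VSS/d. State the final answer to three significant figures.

Observed yield with endogenous decay: Y_obs = Y / (1 + k_d·θ_c) = 0.637 / (1 + 0.116 × 21.5) = 0.637 / 3.494 = 0.1823 g VSS/g soluble BOD₅.
Substrate removed = Q·(S₀ − S) = 20200 m³/d × (622 − 16.3) g/m³ = 1.22×10^7 g/d = 12235 kg/d.
Net biomass production P_X = Y_obs × Q·(S₀ − S) = 0.1823 × 12235 = 2231 kg VSS/d.

P_X ≈ 2230 kg VSS/d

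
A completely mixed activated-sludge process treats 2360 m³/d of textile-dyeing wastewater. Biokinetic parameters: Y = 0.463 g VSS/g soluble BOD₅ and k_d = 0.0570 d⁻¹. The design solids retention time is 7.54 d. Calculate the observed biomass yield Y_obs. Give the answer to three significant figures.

Y_obs ≈ 0.324 g VSS/g soluble BOD₅

Y_obs = Y / (1 + k_d θ_c) = 0.463 / (1 + 0.0570 × 7.54) = 0.463 / 1.430 = 0.3238.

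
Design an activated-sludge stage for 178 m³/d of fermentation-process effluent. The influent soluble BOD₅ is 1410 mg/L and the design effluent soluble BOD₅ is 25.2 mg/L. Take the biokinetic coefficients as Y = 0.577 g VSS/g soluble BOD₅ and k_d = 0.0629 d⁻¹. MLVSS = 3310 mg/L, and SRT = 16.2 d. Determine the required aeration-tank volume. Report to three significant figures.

From the SRT design equation V = Y Q (S₀−S) θ_c / [X (1 + k_d θ_c)] = 0.577 × 178 × (1410 − 25.2) × 16.2 / [3310 × (1 + 0.0629 × 16.2)] = 2.3×10^6 / 6683 = 344.8 m³.

V ≈ 345 m³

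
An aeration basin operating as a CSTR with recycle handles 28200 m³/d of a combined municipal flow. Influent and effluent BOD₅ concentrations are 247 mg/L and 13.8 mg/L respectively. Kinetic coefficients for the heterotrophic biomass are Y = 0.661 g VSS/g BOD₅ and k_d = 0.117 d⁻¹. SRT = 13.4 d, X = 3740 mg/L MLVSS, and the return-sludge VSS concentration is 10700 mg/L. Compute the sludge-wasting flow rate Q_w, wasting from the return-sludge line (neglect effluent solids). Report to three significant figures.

Rearranging the biomass balance for a CMAS with decay, V = Y·Q·ΔS·θ_c / [X·(1+k_d θ_c)] = 0.661 × 28200 × (247 − 13.8) × 13.4 / [3740 × (1 + 0.117 × 13.4)] = 5.82×10^7 / 9604 = 6065 m³.
Q_w = (V·X)/(θ_c X_r) = 6065 × 3740 / (13.4 × 10700) = 158.2 m³/d.

Q_w ≈ 158 m³/d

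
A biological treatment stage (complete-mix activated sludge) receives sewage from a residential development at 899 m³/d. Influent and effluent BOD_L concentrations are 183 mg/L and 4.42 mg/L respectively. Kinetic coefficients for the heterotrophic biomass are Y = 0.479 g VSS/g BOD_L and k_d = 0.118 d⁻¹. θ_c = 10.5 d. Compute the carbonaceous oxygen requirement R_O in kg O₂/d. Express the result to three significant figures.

The observed yield is Y_obs = Y/(1 + k_d·θ_c) = 0.479 / (1 + 0.118 × 10.5) = 0.479 / 2.239 = 0.2139 g VSS per g BOD_L removed.
Mass of BOD_L removed per day: Q(S₀ − S) = 899 × 178.6 g/m³ = 160.5 kg/d.
Biomass synthesised: P_X = Y_obs × 160.5 = 34.35 kg VSS/d.
R_O = Q·(S₀ − S) − 1.42·P_X = 160.5 − 1.42 × 34.35 = 111.8 kg O₂/d.

R_O ≈ 112 kg O₂/d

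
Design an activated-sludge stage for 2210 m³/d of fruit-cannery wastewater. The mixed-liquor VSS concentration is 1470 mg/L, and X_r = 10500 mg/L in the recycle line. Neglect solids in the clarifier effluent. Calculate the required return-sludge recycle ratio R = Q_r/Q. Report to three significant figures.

R ≈ 0.163

R = Q_r/Q = X/(X_r − X) = 1470 / (10500 − 1470) = 0.1628.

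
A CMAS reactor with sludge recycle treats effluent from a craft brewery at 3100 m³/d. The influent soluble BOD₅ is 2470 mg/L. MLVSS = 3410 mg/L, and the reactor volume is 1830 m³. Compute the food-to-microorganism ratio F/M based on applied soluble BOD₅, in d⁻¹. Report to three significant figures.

F/M = applied load / biomass = Q·S₀/(V·X) = 3100 × 2470 / (1830 × 3410) = 1.227 d⁻¹.

F/M ≈ 1.23 d⁻¹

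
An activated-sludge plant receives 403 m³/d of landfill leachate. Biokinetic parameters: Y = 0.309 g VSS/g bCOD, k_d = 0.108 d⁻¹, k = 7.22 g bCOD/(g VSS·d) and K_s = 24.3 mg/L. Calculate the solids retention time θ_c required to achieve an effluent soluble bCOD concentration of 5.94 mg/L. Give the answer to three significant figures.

From 1/θ_c = Y·k·S/(K_s + S) − k_d: Y·k·S/(K_s+S) = 0.309 × 7.22 × 5.94 / (24.3 + 5.94) = 0.4382 d⁻¹.
Then 1/θ_c = μ − k_d = 0.4382 − 0.108 = 0.3302 d⁻¹, giving θ_c = 3.028 d.

θ_c ≈ 3.03 d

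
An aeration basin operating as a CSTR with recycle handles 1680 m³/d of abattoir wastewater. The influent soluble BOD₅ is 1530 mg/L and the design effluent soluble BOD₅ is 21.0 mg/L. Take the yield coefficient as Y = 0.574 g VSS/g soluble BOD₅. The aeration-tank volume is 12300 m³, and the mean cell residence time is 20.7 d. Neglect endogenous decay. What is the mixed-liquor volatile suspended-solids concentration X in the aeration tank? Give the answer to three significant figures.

X ≈ 2450 mg/L

From V·X = Y·Q·(S₀ − S)·θ_c (decay neglected): X = 0.574 × 1680 × (1530 − 21.0) × 20.7 / 12300 = 2449 mg/L.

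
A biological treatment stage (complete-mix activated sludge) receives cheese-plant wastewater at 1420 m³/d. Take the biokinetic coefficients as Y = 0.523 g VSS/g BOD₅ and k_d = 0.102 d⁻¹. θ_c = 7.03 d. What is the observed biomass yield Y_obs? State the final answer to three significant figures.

The observed yield is Y_obs = Y/(1 + k_d·θ_c) = 0.523 / (1 + 0.102 × 7.03) = 0.523 / 1.717 = 0.3046 g VSS per g BOD₅ removed.

Y_obs ≈ 0.305 g VSS/g BOD₅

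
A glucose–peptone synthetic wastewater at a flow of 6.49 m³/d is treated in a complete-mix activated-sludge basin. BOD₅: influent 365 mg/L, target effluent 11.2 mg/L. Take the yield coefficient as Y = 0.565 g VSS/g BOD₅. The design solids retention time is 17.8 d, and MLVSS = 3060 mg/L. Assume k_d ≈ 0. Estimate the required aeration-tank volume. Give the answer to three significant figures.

V ≈ 7.55 m³

With k_d = 0 the design equation reduces to V = Y Q (S₀−S) θ_c / X = 0.565 × 6.49 × (365 − 11.2) × 17.8 / 3060 = 7.547 m³.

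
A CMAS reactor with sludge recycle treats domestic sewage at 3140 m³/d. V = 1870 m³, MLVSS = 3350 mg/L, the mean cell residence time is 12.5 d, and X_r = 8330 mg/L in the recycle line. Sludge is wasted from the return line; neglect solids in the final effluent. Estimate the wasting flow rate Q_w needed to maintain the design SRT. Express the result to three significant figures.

Wasting from the return line (neglecting effluent solids): Q_w = V·X / (θ_c·X_r) = 1870 × 3350 / (12.5 × 8330) = 60.16 m³/d.

Q_w ≈ 60.2 m³/d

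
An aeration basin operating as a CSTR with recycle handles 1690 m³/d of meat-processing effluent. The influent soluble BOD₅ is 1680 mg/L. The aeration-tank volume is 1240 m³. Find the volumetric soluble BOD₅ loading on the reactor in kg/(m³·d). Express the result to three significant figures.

Applied soluble BOD₅ load per unit volume = Q·S₀/V = (1690 × 1680/1000)/1240 = 2.290 kg soluble BOD₅·m⁻³·d⁻¹.

L_v ≈ 2.29 kg soluble BOD₅/(m³·d)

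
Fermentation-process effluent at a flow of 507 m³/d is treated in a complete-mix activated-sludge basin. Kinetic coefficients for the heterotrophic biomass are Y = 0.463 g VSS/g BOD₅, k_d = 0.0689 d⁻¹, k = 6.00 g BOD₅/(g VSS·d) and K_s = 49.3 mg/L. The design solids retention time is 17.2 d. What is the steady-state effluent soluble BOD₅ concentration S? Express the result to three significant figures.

S ≈ 2.36 mg/L

For a completely mixed reactor with recycle the Lawrence–McCarty relation gives S = K_s·(1 + k_d·θ_c) / [θ_c·(Y·k − k_d) − 1] = 49.3 × (1 + 0.0689 × 17.2) / [17.2 × (0.463 × 6.00 − 0.0689) − 1] = 107.7 / 45.60 = 2.363 mg/L.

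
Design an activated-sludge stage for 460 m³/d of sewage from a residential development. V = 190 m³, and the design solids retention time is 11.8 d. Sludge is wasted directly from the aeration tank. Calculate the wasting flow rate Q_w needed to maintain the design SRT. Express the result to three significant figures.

Q_w ≈ 16.1 m³/d

With mixed-liquor wasting, θ_c = V/Q_w, so Q_w = V/θ_c = 190.0/11.8 = 16.10 m³/d.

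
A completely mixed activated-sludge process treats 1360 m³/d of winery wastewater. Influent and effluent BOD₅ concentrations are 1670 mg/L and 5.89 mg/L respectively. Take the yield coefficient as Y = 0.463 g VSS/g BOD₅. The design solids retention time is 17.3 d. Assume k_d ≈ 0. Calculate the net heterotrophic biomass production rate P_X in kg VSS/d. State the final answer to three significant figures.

Since k_d ≈ 0, Y_obs = Y = 0.463 g VSS/g BOD₅.
Q·(S₀ − S) = 1360 × (1670 − 5.89) × 10⁻³ = 2263 kg/d removed.
So the net sludge growth is P_X = 0.4630 × 2263 = 1048 kg VSS/d.

P_X ≈ 1050 kg VSS/d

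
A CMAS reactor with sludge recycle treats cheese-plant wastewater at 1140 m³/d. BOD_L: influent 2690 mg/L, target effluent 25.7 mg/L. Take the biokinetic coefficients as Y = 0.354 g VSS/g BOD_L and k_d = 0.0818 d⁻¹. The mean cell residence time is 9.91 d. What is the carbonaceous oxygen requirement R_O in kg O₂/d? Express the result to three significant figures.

R_O ≈ 2190 kg O₂/d

Correct the yield for decay: Y_obs = Y/(1 + k_d θ_c) = 0.354 / (1 + 0.0818 × 9.91) = 0.354 / 1.811 = 0.1955.
Mass of BOD_L removed per day: Q(S₀ − S) = 1140 × 2664 g/m³ = 3037 kg/d.
Net sludge production P_X = 0.1955 × 3037 = 593.8 kg VSS/d.
R_O = Q·ΔS − 1.42 P_X = 3037 − 843.2 = 2194 kg O₂/d.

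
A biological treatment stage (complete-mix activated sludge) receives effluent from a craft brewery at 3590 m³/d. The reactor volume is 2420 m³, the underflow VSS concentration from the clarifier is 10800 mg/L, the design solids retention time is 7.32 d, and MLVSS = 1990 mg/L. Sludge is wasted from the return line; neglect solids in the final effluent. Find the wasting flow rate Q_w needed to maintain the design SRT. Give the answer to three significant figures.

Q_w ≈ 60.9 m³/d

Wasting from the return line (neglecting effluent solids): Q_w = V·X / (θ_c·X_r) = 2420 × 1990 / (7.32 × 10800) = 60.92 m³/d.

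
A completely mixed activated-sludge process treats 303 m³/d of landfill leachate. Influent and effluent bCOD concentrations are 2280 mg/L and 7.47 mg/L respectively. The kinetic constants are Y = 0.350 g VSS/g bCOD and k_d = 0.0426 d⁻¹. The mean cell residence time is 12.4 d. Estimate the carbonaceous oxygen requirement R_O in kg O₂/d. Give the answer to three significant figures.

R_O ≈ 465 kg O₂/d

Observed yield with endogenous decay: Y_obs = Y / (1 + k_d·θ_c) = 0.350 / (1 + 0.0426 × 12.4) = 0.350 / 1.528 = 0.2290 g VSS/g bCOD.
Mass of bCOD removed per day: Q(S₀ − S) = 303 × 2273 g/m³ = 688.6 kg/d.
Biomass synthesised: P_X = Y_obs × 688.6 = 157.7 kg VSS/d.
R_O = Q·(S₀ − S) − 1.42·P_X = 688.6 − 1.42 × 157.7 = 464.6 kg O₂/d.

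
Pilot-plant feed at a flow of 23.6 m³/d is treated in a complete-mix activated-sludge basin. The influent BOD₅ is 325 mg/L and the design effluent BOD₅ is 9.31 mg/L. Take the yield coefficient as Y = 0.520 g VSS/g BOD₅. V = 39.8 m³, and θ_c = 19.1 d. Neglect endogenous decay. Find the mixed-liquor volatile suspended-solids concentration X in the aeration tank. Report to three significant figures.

X ≈ 1860 mg/L

X = Y·Q·ΔS·θ_c / V = 0.520 × 23.6 × (325 − 9.31) × 19.1 / 39.8 = 1859 mg/L.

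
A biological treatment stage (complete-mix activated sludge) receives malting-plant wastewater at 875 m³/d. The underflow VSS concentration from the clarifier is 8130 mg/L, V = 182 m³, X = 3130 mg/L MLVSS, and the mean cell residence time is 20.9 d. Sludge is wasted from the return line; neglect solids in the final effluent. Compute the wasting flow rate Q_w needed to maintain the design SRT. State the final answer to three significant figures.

Q_w = (V·X)/(θ_c X_r) = 182.0 × 3130 / (20.9 × 8130) = 3.353 m³/d.

Q_w ≈ 3.35 m³/d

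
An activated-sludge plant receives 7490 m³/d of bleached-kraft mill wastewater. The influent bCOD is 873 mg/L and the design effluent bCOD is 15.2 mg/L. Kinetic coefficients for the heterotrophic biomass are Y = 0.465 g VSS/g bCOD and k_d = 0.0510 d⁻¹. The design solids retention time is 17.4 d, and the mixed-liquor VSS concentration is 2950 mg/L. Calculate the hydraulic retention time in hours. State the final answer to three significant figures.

From the SRT design equation V = Y Q (S₀−S) θ_c / [X (1 + k_d θ_c)] = 0.465 × 7490 × (873 − 15.2) × 17.4 / [2950 × (1 + 0.0510 × 17.4)] = 5.2×10^7 / 5568 = 9336 m³.
Hydraulic retention time τ = V/Q = 9336 / 7490 = 1.247 d = 29.92 h.

τ ≈ 29.9 h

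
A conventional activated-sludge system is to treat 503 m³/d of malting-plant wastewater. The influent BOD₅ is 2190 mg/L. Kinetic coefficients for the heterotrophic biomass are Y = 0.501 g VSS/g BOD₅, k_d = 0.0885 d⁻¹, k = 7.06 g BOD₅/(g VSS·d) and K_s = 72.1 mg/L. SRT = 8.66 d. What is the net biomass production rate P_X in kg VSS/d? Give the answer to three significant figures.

For a completely mixed reactor with recycle the Lawrence–McCarty relation gives S = K_s·(1 + k_d·θ_c) / [θ_c·(Y·k − k_d) − 1] = 72.1 × (1 + 0.0885 × 8.66) / [8.66 × (0.501 × 7.06 − 0.0885) − 1] = 127.4 / 28.86 = 4.412 mg/L.
Correct the yield for decay: Y_obs = Y/(1 + k_d θ_c) = 0.501 / (1 + 0.0885 × 8.66) = 0.501 / 1.766 = 0.2836.
Q·(S₀ − S) = 503 × (2190 − 4.41) × 10⁻³ = 1099 kg/d removed.
Biomass produced: P_X = Y_obs·Q·ΔS = 0.2836 × 1099 ≈ 311.8 kg VSS/d.

P_X ≈ 312 kg VSS/d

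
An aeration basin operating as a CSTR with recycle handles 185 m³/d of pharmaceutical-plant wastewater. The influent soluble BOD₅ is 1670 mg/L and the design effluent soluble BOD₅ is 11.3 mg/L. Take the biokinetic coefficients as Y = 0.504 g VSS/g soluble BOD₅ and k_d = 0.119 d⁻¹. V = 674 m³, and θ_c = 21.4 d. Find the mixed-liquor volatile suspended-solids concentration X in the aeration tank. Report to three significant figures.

From V·X·(1 + k_d·θ_c) = Y·Q·(S₀ − S)·θ_c: X = 0.504 × 185 × (1670 − 11.3) × 21.4 / [674 × (1 + 0.119 × 21.4)] = 1385 mg/L.

X ≈ 1380 mg/L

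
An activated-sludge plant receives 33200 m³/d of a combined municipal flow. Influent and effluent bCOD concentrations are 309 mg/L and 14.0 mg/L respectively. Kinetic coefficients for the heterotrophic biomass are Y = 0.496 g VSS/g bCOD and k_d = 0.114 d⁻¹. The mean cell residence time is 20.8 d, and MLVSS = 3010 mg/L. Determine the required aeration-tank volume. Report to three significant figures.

V ≈ 9960 m³

From the SRT design equation V = Y Q (S₀−S) θ_c / [X (1 + k_d θ_c)] = 0.496 × 33200 × (309 − 14.0) × 20.8 / [3010 × (1 + 0.114 × 20.8)] = 1.01×10^8 / 10147 = 9958 m³.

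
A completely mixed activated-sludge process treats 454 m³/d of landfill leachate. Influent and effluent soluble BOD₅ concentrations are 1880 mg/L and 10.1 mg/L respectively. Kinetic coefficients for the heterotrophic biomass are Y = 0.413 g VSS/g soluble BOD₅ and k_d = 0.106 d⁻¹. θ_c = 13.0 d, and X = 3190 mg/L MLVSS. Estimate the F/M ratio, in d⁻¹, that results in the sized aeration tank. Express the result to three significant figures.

F/M ≈ 0.445 d⁻¹

From the SRT design equation V = Y Q (S₀−S) θ_c / [X (1 + k_d θ_c)] = 0.413 × 454 × (1880 − 10.1) × 13.0 / [3190 × (1 + 0.106 × 13.0)] = 4.56×10^6 / 7586 = 600.8 m³.
F/M = Q·S₀ / (V·X) = 454 × 1880 / (600.8 × 3190) = 0.4453 g soluble BOD₅·(g VSS·d)⁻¹.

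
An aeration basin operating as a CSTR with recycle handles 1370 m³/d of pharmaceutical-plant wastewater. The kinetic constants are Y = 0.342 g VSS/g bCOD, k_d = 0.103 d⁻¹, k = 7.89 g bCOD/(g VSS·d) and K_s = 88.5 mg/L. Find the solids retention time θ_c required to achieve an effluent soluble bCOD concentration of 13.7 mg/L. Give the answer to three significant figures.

At the target effluent, Y k S/(K_s+S) = 0.342×7.89×13.7/102.2 = 0.3617 d⁻¹.
1/θ_c = 0.3617 − 0.103 = 0.2587 d⁻¹, so θ_c = 3.865 d.

θ_c ≈ 3.87 d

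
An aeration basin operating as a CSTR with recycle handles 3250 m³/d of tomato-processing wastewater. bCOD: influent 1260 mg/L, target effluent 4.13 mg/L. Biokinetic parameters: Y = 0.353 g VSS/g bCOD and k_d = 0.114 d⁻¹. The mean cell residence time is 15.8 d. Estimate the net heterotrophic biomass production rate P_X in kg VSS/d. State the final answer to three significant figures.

The observed yield is Y_obs = Y/(1 + k_d·θ_c) = 0.353 / (1 + 0.114 × 15.8) = 0.353 / 2.801 = 0.1260 g VSS per g bCOD removed.
Mass of bCOD removed per day: Q(S₀ − S) = 3250 × 1256 g/m³ = 4082 kg/d.
P_X = Y_obs · Q(S₀ − S) = 0.1260 × 4082 = 514.3 kg VSS/d.

P_X ≈ 514 kg VSS/d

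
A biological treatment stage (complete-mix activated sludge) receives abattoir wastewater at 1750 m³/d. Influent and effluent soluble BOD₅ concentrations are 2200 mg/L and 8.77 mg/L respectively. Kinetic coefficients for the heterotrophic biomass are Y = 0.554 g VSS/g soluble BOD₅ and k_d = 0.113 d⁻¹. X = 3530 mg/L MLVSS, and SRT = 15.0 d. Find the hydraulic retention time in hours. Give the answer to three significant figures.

Steady-state biomass mass balance: V·X·(1 + k_d·θ_c) = Y·Q·(S₀ − S)·θ_c, so V = 0.554 × 1750 × (2200 − 8.77) × 15.0 / [3530 × (1 + 0.113 × 15.0)] = 3.19×10^7 / 9513 = 3350 m³.
HRT = V/Q = 3350 m³ / 1750 m³·d⁻¹ = 1.914 d × 24 = 45.94 h.

τ ≈ 45.9 h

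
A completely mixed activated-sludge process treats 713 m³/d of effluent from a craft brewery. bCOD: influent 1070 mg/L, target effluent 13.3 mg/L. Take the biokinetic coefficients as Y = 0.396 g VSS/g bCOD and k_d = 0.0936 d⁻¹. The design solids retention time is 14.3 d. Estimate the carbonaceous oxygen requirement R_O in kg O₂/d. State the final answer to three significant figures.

R_O ≈ 572 kg O₂/d

Y_obs = Y / (1 + k_d θ_c) = 0.396 / (1 + 0.0936 × 14.3) = 0.396 / 2.338 = 0.1693.
Q·(S₀ − S) = 713 × (1070 − 13.3) × 10⁻³ = 753.4 kg/d removed.
Net sludge production P_X = 0.1693 × 753.4 = 127.6 kg VSS/d.
R_O = Q·(S₀ − S) − 1.42·P_X = 753.4 − 1.42 × 127.6 = 572.3 kg O₂/d.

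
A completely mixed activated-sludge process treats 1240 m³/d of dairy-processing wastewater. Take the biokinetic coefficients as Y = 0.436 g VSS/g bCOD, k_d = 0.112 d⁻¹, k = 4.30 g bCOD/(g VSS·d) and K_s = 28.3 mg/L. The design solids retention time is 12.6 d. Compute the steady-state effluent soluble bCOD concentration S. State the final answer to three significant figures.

From the Monod/SRT balance for a CMAS, S = K_s·(1+k_d θ_c)/[θ_c·(Y k − k_d) − 1] = 28.3 × (1 + 0.112 × 12.6) / [12.6 × (0.436 × 4.30 − 0.112) − 1] = 68.24 / 21.21 = 3.217 mg/L.

S ≈ 3.22 mg/L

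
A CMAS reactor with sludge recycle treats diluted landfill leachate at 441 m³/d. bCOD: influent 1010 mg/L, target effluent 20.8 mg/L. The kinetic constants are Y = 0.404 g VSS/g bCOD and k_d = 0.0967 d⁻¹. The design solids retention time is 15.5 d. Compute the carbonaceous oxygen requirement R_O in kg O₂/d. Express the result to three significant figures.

Correct the yield for decay: Y_obs = Y/(1 + k_d θ_c) = 0.404 / (1 + 0.0967 × 15.5) = 0.404 / 2.499 = 0.1617.
ΔS = 1010 − 20.8 = 989.2 mg/L, so the substrate removal rate is 441 × 989.2/1000 = 436.2 kg bCOD/d.
Biomass synthesised: P_X = Y_obs × 436.2 = 70.53 kg VSS/d.
Carbonaceous O₂ demand = substrate oxidised − cell-mass equivalent = 436.2 − 1.42 × 70.53 = 336.1 kg O₂/d.

R_O ≈ 336 kg O₂/d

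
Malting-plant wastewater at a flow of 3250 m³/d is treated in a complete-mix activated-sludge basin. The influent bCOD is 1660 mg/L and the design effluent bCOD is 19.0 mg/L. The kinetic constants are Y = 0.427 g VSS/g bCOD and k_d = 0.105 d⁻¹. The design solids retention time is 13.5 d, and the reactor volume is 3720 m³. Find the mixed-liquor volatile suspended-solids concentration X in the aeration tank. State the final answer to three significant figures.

From V·X·(1 + k_d·θ_c) = Y·Q·(S₀ − S)·θ_c: X = 0.427 × 3250 × (1660 − 19.0) × 13.5 / [3720 × (1 + 0.105 × 13.5)] = 3419 mg/L.

X ≈ 3420 mg/L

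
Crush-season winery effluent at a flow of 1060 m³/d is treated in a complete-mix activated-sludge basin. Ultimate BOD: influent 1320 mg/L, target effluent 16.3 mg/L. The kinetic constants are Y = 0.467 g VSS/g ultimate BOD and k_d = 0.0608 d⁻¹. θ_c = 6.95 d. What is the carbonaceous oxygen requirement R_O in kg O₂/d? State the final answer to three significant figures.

Correct the yield for decay: Y_obs = Y/(1 + k_d θ_c) = 0.467 / (1 + 0.0608 × 6.95) = 0.467 / 1.423 = 0.3283.
ΔS = 1320 − 16.3 = 1304 mg/L, so the substrate removal rate is 1060 × 1304/1000 = 1382 kg ultimate BOD/d.
P_X = Y_obs·Q·(S₀ − S) = 0.3283 × 1382 = 453.7 kg VSS/d.
R_O = Q·(S₀ − S) − 1.42·P_X = 1382 − 1.42 × 453.7 = 737.7 kg O₂/d.

R_O ≈ 738 kg O₂/d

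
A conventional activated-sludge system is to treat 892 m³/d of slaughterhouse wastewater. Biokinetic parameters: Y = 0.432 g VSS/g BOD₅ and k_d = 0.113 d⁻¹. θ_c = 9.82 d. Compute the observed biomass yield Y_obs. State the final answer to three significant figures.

Y_obs ≈ 0.205 g VSS/g BOD₅

Correct the yield for decay: Y_obs = Y/(1 + k_d θ_c) = 0.432 / (1 + 0.113 × 9.82) = 0.432 / 2.110 = 0.2048.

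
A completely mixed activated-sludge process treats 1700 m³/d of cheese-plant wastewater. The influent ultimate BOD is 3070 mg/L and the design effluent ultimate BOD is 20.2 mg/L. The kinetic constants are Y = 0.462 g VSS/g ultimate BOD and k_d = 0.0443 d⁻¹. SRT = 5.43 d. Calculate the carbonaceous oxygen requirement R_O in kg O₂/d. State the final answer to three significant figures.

R_O ≈ 2440 kg O₂/d

Observed yield with endogenous decay: Y_obs = Y / (1 + k_d·θ_c) = 0.462 / (1 + 0.0443 × 5.43) = 0.462 / 1.241 = 0.3724 g VSS/g ultimate BOD.
Mass of ultimate BOD removed per day: Q(S₀ − S) = 1700 × 3050 g/m³ = 5185 kg/d.
Net sludge production P_X = 0.3724 × 5185 = 1931 kg VSS/d.
R_O = Q·ΔS − 1.42 P_X = 5185 − 2742 = 2443 kg O₂/d.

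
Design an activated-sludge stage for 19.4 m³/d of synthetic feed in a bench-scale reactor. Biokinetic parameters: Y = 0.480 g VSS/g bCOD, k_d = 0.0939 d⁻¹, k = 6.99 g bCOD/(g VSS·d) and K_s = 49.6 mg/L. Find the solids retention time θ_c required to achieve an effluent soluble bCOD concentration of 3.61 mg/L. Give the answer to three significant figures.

At the target effluent, Y k S/(K_s+S) = 0.480×6.99×3.61/53.21 = 0.2276 d⁻¹.
Then 1/θ_c = μ − k_d = 0.2276 − 0.0939 = 0.1337 d⁻¹, giving θ_c = 7.478 d.

θ_c ≈ 7.48 d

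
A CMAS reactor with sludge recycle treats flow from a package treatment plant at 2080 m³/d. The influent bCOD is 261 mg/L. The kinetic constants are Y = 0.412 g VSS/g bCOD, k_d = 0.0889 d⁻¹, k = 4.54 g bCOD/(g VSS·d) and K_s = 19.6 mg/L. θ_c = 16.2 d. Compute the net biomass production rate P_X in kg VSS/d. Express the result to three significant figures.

P_X ≈ 91.1 kg VSS/d

For a completely mixed reactor with recycle the Lawrence–McCarty relation gives S = K_s·(1 + k_d·θ_c) / [θ_c·(Y·k − k_d) − 1] = 19.6 × (1 + 0.0889 × 16.2) / [16.2 × (0.412 × 4.54 − 0.0889) − 1] = 47.83 / 27.86 = 1.717 mg/L.
Y_obs = Y / (1 + k_d θ_c) = 0.412 / (1 + 0.0889 × 16.2) = 0.412 / 2.440 = 0.1688.
Substrate removed = Q·(S₀ − S) = 2080 m³/d × (261 − 1.72) g/m³ = 5.39×10^5 g/d = 539.3 kg/d.
Biomass produced: P_X = Y_obs·Q·ΔS = 0.1688 × 539.3 ≈ 91.06 kg VSS/d.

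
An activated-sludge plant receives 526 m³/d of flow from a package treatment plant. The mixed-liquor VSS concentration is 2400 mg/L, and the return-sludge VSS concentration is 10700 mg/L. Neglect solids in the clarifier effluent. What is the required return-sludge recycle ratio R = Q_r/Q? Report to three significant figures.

Mass balance around the secondary clarifier (neglecting effluent solids): R = X / (X_r − X) = 2400 / (10700 − 2400) = 0.2892.

R ≈ 0.289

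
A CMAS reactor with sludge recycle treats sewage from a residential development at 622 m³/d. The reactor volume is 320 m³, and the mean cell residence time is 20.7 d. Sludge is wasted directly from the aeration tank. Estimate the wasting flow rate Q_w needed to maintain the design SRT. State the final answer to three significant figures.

Q_w ≈ 15.5 m³/d

Wasting from the aeration tank: Q_w = V / θ_c = 320.0 / 20.7 = 15.46 m³/d.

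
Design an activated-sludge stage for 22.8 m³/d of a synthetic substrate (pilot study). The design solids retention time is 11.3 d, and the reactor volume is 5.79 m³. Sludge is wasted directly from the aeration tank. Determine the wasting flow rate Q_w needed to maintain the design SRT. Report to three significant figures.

For wasting at MLVSS concentration, Q_w = V/θ_c = 5.790/11.3 = 0.5124 m³/d.

Q_w ≈ 0.512 m³/d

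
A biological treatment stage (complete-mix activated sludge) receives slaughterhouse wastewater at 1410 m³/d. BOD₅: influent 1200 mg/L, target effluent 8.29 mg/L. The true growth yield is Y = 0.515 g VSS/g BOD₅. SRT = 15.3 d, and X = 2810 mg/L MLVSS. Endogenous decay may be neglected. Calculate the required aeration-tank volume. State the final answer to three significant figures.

V ≈ 4710 m³

V·X = Y·Q·ΔS·θ_c gives V = 0.515 × 1410 × (1200 − 8.29) × 15.3 / 2810 = 4712 m³.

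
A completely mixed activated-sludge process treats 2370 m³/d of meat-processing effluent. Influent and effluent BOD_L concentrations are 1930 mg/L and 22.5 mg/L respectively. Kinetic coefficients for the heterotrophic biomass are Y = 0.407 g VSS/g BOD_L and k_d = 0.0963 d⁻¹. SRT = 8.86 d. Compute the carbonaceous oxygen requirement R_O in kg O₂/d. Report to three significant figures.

R_O ≈ 3110 kg O₂/d

The observed yield is Y_obs = Y/(1 + k_d·θ_c) = 0.407 / (1 + 0.0963 × 8.86) = 0.407 / 1.853 = 0.2196 g VSS per g BOD_L removed.
Mass of BOD_L removed per day: Q(S₀ − S) = 2370 × 1908 g/m³ = 4521 kg/d.
P_X = Y_obs·Q·(S₀ − S) = 0.2196 × 4521 = 992.8 kg VSS/d.
Carbonaceous O₂ demand = substrate oxidised − cell-mass equivalent = 4521 − 1.42 × 992.8 = 3111 kg O₂/d.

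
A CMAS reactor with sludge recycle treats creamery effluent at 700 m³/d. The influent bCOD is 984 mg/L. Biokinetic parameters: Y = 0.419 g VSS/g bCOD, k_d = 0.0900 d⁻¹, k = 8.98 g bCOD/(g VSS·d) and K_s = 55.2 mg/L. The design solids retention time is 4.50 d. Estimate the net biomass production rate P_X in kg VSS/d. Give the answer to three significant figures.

Effluent substrate depends only on kinetics and SRT: S = K_s(1 + k_d θ_c) / [θ_c(Yk − k_d) − 1] = 55.2 × (1 + 0.0900 × 4.50) / [4.50 × (0.419 × 8.98 − 0.0900) − 1] = 77.56 / 15.53 = 4.995 mg/L.
Correct the yield for decay: Y_obs = Y/(1 + k_d θ_c) = 0.419 / (1 + 0.0900 × 4.50) = 0.419 / 1.405 = 0.2982.
ΔS = 984 − 4.99 = 979.0 mg/L, so the substrate removal rate is 700 × 979.0/1000 = 685.3 kg bCOD/d.
Net biomass production P_X = Y_obs × Q·(S₀ − S) = 0.2982 × 685.3 = 204.4 kg VSS/d.

P_X ≈ 204 kg VSS/d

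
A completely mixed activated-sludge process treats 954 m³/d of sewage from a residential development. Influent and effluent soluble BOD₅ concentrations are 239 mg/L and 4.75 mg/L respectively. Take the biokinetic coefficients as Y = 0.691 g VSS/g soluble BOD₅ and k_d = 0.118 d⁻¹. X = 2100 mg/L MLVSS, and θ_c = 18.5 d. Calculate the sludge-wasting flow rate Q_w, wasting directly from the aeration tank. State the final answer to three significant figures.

Q_w ≈ 23.1 m³/d

Rearranging the biomass balance for a CMAS with decay, V = Y·Q·ΔS·θ_c / [X·(1+k_d θ_c)] = 0.691 × 954 × (239 − 4.75) × 18.5 / [2100 × (1 + 0.118 × 18.5)] = 2.86×10^6 / 6684 = 427.4 m³.
For wasting at MLVSS concentration, Q_w = V/θ_c = 427.4/18.5 = 23.10 m³/d.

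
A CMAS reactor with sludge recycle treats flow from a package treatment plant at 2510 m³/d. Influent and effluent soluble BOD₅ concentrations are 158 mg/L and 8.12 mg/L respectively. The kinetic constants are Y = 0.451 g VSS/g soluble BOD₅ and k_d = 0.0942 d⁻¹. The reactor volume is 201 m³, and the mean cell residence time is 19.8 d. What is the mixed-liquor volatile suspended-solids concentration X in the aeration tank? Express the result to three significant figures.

X ≈ 5830 mg/L

From V·X·(1 + k_d·θ_c) = Y·Q·(S₀ − S)·θ_c: X = 0.451 × 2510 × (158 − 8.12) × 19.8 / [201 × (1 + 0.0942 × 19.8)] = 5833 mg/L.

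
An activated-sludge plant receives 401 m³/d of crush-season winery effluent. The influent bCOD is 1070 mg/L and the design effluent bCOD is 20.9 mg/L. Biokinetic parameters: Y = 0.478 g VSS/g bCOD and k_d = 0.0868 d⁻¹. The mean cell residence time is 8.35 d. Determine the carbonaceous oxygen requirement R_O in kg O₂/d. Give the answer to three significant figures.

R_O ≈ 255 kg O₂/d

The observed yield is Y_obs = Y/(1 + k_d·θ_c) = 0.478 / (1 + 0.0868 × 8.35) = 0.478 / 1.725 = 0.2771 g VSS per g bCOD removed.
ΔS = 1070 − 20.9 = 1049 mg/L, so the substrate removal rate is 401 × 1049/1000 = 420.7 kg bCOD/d.
Net sludge production P_X = 0.2771 × 420.7 = 116.6 kg VSS/d.
R_O = Q·ΔS − 1.42 P_X = 420.7 − 165.6 = 255.1 kg O₂/d.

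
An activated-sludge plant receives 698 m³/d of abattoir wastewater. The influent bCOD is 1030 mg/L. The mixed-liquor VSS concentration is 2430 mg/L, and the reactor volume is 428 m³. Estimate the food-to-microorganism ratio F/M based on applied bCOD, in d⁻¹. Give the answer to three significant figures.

Food-to-microorganism ratio F/M = Q S₀ / (V X) = 698 × 1030 / (428.0 × 2430) = 0.6913 d⁻¹.

F/M ≈ 0.691 d⁻¹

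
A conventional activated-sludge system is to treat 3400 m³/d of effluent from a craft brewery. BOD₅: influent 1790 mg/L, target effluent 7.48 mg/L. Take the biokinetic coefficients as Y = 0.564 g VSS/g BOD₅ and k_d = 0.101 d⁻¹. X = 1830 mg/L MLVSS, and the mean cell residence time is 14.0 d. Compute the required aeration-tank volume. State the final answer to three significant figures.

Steady-state biomass mass balance: V·X·(1 + k_d·θ_c) = Y·Q·(S₀ − S)·θ_c, so V = 0.564 × 3400 × (1790 − 7.48) × 14.0 / [1830 × (1 + 0.101 × 14.0)] = 4.79×10^7 / 4418 = 10833 m³.

V ≈ 10800 m³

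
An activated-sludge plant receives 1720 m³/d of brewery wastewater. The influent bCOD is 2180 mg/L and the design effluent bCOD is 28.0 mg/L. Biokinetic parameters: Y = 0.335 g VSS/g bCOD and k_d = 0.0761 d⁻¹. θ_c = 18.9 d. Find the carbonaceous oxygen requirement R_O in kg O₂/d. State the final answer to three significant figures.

Y_obs = Y / (1 + k_d θ_c) = 0.335 / (1 + 0.0761 × 18.9) = 0.335 / 2.438 = 0.1374.
Mass of bCOD removed per day: Q(S₀ − S) = 1720 × 2152 g/m³ = 3701 kg/d.
Biomass synthesised: P_X = Y_obs × 3701 = 508.5 kg VSS/d.
Carbonaceous O₂ demand = substrate oxidised − cell-mass equivalent = 3701 − 1.42 × 508.5 = 2979 kg O₂/d.

R_O ≈ 2980 kg O₂/d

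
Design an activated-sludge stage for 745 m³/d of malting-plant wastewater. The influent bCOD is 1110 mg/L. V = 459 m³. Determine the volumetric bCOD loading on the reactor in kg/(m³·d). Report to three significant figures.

L_v ≈ 1.80 kg bCOD/(m³·d)

Volumetric loading L_v = Q·S₀ / V = 745 × 1110 g/m³ / 459.0 m³ = 1802 g/(m³·d) = 1.802 kg bCOD/(m³·d).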